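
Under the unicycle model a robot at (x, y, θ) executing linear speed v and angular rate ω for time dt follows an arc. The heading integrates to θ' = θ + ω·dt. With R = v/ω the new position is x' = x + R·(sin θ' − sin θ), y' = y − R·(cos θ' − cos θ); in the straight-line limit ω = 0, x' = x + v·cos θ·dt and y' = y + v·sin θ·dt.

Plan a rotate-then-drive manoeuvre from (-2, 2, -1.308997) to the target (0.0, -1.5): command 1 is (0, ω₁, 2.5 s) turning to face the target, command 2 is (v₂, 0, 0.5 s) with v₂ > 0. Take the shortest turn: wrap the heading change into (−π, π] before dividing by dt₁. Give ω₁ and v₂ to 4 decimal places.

ω₁ = 0.1029, v₂ = 8.0623

heading to target = atan2(-1.5−2, 0−-2) = -1.0517
Δθ = wrap(-1.0517 − -1.3090) = 0.2573; ω₁ = Δθ/dt₁ = 0.1029
distance = √((0−-2)² + (-1.5−2)²) = 4.0311; v₂ = distance/dt₂ = 8.0623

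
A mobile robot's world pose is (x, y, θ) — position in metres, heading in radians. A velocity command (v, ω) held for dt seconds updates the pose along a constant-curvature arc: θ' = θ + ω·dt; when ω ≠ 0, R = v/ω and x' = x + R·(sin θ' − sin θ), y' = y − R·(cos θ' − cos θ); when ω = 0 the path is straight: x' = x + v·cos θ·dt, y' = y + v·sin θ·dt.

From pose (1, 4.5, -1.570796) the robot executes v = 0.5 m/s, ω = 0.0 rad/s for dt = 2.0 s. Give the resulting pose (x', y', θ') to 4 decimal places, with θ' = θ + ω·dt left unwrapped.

θ' = -1.5708 + 0.0·2.0 = -1.5708
ω = 0 → straight: x' = 1 + 0.5·cos(-1.5708)·2.0 = 1.0000
y' = 4.5 + 0.5·sin(-1.5708)·2.0 = 3.5000

(1.0000, 3.5000, -1.5708)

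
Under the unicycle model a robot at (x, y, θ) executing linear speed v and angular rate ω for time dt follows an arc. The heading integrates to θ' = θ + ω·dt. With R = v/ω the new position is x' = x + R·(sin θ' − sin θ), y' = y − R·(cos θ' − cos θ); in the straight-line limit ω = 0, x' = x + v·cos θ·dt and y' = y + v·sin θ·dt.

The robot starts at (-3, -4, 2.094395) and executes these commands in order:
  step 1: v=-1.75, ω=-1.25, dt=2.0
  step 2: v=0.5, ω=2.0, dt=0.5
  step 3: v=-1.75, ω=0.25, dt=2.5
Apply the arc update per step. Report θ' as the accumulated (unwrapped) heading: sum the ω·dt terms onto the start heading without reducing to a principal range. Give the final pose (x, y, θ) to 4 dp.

step 1: θ'=-0.4056 (R=1.4000) → pose (-4.7648, -5.9864, -0.4056)
step 2: θ'=0.5944 (R=0.2500) → pose (-4.5262, -5.9638, 0.5944)
step 3: θ'=1.2194 (R=-7.0000) → pose (-7.1784, -9.3537, 1.2194)

(-7.1784, -9.3537, 1.2194)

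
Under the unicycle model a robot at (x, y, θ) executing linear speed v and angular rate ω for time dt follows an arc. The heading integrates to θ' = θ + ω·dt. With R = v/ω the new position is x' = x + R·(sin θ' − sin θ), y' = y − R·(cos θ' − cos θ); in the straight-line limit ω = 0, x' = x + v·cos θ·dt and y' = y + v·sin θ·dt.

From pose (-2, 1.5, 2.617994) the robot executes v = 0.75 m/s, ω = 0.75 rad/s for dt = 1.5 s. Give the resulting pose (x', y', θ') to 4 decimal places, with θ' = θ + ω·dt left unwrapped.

(-3.0658, 1.4585, 3.7430)

θ' = 2.6180 + 0.75·1.5 = 3.7430
R = v/ω = 0.75/0.75 = 1.0000
x' = -2 + 1.0000·(sin 3.7430 − sin 2.6180) = -3.0658
y' = 1.5 − 1.0000·(cos 3.7430 − cos 2.6180) = 1.4585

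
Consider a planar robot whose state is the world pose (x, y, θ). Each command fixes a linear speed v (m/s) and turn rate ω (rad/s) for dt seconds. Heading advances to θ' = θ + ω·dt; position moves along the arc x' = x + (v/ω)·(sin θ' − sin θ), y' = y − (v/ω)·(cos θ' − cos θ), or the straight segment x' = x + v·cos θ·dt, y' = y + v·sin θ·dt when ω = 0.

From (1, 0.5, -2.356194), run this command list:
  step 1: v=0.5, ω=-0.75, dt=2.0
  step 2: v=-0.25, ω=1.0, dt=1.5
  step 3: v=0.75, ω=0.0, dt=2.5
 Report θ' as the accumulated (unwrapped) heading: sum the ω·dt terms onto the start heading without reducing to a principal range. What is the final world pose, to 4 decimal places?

step 1: θ'=-3.8562 (R=-0.6667) → pose (0.0917, 0.4678, -3.8562)
step 2: θ'=-2.3562 (R=-0.2500) → pose (0.4323, 0.4799, -2.3562)
step 3: θ'=-2.3562 (straight) → pose (-0.8935, -0.8459, -2.3562)

(-0.8935, -0.8459, -2.3562)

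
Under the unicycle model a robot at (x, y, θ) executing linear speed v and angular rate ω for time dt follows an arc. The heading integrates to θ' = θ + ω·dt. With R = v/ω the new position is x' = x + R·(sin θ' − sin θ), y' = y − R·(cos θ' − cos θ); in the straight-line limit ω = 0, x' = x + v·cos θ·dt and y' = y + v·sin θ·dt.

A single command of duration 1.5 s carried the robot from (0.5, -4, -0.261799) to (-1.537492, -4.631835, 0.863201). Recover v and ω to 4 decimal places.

v = -1.5000, ω = 0.7500

Δθ = 0.863201 − -0.261799 = 1.125000
ω = Δθ/dt = 1.125000/1.5 = 0.7500
R = Δx/(sin θ' − sin θ) = -2.0000
v = R·ω = -2.0000·0.7500 = -1.5000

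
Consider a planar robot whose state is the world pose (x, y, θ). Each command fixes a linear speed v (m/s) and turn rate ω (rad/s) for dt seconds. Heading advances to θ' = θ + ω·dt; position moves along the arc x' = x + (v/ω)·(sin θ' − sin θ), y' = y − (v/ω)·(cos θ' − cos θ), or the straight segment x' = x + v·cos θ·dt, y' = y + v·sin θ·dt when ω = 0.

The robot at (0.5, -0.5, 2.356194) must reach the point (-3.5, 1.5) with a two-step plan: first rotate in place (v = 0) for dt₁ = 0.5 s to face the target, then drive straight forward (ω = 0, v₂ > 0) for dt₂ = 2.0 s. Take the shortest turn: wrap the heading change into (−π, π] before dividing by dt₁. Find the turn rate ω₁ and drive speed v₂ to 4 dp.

ω₁ = 0.6435, v₂ = 2.2361

heading to target = atan2(1.5−-0.5, -3.5−0.5) = 2.6779
Δθ = wrap(2.6779 − 2.3562) = 0.3218; ω₁ = Δθ/dt₁ = 0.6435
distance = √((-3.5−0.5)² + (1.5−-0.5)²) = 4.4721; v₂ = distance/dt₂ = 2.2361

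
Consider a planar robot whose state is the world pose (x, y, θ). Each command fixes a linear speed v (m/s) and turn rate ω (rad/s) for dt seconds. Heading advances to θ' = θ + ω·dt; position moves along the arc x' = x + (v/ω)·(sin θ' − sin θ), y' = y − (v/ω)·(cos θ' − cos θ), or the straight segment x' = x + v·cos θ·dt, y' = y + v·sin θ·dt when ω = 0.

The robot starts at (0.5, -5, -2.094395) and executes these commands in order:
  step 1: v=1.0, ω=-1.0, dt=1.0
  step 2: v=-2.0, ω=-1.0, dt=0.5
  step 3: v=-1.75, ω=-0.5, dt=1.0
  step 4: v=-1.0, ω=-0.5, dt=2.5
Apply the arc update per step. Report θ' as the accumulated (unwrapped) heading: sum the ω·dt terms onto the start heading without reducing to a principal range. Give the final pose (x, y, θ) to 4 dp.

(1.9555, -9.1579, -5.3444)

step 1: θ'=-3.0944 (R=-1.0000) → pose (-0.3188, -5.4989, -3.0944)
step 2: θ'=-3.5944 (R=2.0000) → pose (0.6505, -5.6982, -3.5944)
step 3: θ'=-4.0944 (R=3.5000) → pose (1.9719, -6.8176, -4.0944)
step 4: θ'=-5.3444 (R=2.0000) → pose (1.9555, -9.1579, -5.3444)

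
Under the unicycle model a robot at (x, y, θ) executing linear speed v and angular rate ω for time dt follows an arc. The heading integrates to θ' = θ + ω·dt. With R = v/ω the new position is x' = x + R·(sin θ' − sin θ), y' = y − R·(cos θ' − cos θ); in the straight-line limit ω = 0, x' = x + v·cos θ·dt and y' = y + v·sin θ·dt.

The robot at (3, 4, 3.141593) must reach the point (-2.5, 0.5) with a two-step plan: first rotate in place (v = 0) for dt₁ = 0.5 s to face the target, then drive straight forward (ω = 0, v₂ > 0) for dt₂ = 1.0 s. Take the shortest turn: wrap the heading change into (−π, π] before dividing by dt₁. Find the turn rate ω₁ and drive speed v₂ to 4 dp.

heading to target = atan2(0.5−4, -2.5−3) = -2.5749
Δθ = wrap(-2.5749 − 3.1416) = 0.5667; ω₁ = Δθ/dt₁ = 1.1335
distance = √((-2.5−3)² + (0.5−4)²) = 6.5192; v₂ = distance/dt₂ = 6.5192

ω₁ = 1.1335, v₂ = 6.5192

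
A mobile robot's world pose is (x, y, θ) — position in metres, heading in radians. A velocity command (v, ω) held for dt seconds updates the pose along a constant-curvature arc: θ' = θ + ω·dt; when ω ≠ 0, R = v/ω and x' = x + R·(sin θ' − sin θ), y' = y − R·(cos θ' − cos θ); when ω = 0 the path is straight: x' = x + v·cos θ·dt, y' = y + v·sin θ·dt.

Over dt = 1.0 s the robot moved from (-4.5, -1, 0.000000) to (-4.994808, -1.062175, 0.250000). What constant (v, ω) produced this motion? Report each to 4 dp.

Δθ = 0.250000 − 0.000000 = 0.250000
ω = Δθ/dt = 0.250000/1.0 = 0.2500
R = Δx/(sin θ' − sin θ) = -2.0000
v = R·ω = -2.0000·0.2500 = -0.5000

v = -0.5000, ω = 0.2500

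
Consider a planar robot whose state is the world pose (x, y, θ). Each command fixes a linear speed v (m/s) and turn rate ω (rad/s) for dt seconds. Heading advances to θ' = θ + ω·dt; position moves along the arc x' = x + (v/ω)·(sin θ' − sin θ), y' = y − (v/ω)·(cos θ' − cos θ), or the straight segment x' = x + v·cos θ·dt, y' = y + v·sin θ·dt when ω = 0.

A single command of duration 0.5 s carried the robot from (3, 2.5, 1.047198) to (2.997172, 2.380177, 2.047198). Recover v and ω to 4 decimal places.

Δθ = 2.047198 − 1.047198 = 1.000000
ω = Δθ/dt = 1.000000/0.5 = 2.0000
R = −Δy/(cos θ' − cos θ) = -0.1250
v = R·ω = -0.1250·2.0000 = -0.2500

v = -0.2500, ω = 2.0000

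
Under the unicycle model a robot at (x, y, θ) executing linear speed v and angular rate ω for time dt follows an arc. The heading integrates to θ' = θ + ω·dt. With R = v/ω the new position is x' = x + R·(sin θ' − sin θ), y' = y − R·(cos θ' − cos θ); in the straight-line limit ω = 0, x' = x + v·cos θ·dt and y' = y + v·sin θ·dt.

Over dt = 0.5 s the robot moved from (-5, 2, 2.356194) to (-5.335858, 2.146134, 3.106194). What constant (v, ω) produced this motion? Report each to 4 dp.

Δθ = 3.106194 − 2.356194 = 0.750000
ω = Δθ/dt = 0.750000/0.5 = 1.5000
R = Δx/(sin θ' − sin θ) = 0.5000
v = R·ω = 0.5000·1.5000 = 0.7500

v = 0.7500, ω = 1.5000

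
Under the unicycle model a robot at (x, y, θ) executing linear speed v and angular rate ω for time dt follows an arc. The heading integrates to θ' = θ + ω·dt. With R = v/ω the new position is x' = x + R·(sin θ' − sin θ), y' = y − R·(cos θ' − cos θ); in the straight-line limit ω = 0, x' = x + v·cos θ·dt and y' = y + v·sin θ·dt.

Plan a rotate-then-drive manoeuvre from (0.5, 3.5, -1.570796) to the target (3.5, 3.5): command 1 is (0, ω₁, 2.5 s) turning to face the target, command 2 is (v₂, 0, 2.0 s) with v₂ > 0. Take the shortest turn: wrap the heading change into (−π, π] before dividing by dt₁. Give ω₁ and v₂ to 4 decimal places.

ω₁ = 0.6283, v₂ = 1.5000

heading to target = atan2(3.5−3.5, 3.5−0.5) = 0.0000
Δθ = wrap(0.0000 − -1.5708) = 1.5708; ω₁ = Δθ/dt₁ = 0.6283
distance = √((3.5−0.5)² + (3.5−3.5)²) = 3.0000; v₂ = distance/dt₂ = 1.5000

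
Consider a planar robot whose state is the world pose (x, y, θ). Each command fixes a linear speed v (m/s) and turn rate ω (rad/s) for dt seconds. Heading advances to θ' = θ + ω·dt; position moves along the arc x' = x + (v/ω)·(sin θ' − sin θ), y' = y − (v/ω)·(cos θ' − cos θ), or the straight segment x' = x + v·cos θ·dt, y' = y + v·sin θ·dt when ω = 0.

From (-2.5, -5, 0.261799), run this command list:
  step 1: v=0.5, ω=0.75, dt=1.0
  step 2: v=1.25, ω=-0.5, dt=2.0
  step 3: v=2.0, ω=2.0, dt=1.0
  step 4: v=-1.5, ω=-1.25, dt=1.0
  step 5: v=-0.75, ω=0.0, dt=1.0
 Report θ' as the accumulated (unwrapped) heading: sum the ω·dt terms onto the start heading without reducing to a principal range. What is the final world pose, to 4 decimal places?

step 1: θ'=1.0118 (R=0.6667) → pose (-2.1074, -4.7096, 1.0118)
step 2: θ'=0.0118 (R=-2.5000) → pose (-0.0174, -3.5356, 0.0118)
step 3: θ'=2.0118 (R=1.0000) → pose (0.8751, -2.1088, 2.0118)
step 4: θ'=0.7618 (R=1.2000) → pose (0.6182, -3.4894, 0.7618)
step 5: θ'=0.7618 (straight) → pose (0.0755, -4.0070, 0.7618)

(0.0755, -4.0070, 0.7618)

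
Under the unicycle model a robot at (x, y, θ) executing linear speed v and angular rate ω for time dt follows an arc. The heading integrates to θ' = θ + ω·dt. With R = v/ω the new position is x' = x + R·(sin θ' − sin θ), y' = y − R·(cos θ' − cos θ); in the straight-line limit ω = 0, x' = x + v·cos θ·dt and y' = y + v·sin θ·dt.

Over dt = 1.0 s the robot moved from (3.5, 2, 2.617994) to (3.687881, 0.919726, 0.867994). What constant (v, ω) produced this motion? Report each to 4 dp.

v = -1.2500, ω = -1.7500

Δθ = 0.867994 − 2.617994 = -1.750000
ω = Δθ/dt = -1.750000/1.0 = -1.7500
R = −Δy/(cos θ' − cos θ) = 0.7143
v = R·ω = 0.7143·-1.7500 = -1.2500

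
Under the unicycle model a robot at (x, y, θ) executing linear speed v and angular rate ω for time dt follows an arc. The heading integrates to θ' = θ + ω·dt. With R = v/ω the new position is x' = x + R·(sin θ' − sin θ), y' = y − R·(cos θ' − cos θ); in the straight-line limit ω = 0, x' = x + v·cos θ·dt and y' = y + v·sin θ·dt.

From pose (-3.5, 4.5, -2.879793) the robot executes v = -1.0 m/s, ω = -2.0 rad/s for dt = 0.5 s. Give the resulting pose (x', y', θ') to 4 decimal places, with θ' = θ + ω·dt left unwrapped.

θ' = -2.8798 + -2.0·0.5 = -3.8798
R = v/ω = -1.0/-2.0 = 0.5000
x' = -3.5 + 0.5000·(sin -3.8798 − sin -2.8798) = -3.0341
y' = 4.5 − 0.5000·(cos -3.8798 − cos -2.8798) = 4.3869

(-3.0341, 4.3869, -3.8798)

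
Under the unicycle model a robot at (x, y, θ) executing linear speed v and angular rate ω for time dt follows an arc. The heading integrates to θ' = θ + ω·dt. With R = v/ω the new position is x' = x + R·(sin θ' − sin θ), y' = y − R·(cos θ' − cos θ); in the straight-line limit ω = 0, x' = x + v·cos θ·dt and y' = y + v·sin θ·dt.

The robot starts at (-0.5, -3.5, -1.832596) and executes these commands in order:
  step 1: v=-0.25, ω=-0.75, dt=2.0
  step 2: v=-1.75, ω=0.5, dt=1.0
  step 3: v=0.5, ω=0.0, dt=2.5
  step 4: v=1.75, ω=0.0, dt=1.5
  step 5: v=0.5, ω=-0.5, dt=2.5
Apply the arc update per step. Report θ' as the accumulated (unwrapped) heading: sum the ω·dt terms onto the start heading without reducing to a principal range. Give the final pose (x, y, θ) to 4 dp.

(-3.1897, -3.9716, -4.0826)

step 1: θ'=-3.3326 (R=0.3333) → pose (-0.1147, -3.2590, -3.3326)
step 2: θ'=-2.8326 (R=-3.5000) → pose (1.6141, -3.1569, -2.8326)
step 3: θ'=-2.8326 (straight) → pose (0.4233, -3.5370, -2.8326)
step 4: θ'=-2.8326 (straight) → pose (-2.0774, -4.3353, -2.8326)
step 5: θ'=-4.0826 (R=-1.0000) → pose (-3.1897, -3.9716, -4.0826)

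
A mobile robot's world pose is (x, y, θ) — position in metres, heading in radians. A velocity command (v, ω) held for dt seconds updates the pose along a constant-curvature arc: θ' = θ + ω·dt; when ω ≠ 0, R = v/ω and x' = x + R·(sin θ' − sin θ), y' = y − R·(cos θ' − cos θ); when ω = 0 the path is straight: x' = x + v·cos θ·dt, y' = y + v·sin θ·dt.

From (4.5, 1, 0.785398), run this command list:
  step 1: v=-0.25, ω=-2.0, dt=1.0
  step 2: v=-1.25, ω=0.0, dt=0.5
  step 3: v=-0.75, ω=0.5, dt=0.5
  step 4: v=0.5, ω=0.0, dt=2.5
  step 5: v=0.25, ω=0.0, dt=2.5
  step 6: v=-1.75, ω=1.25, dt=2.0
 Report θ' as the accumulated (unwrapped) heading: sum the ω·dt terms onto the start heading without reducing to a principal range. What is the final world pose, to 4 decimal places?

step 1: θ'=-1.2146 (R=0.1250) → pose (4.2945, 1.0448, -1.2146)
step 2: θ'=-1.2146 (straight) → pose (4.0765, 1.6306, -1.2146)
step 3: θ'=-0.9646 (R=-1.5000) → pose (3.9034, 1.9621, -0.9646)
step 4: θ'=-0.9646 (straight) → pose (4.6156, 0.9348, -0.9646)
step 5: θ'=-0.9646 (straight) → pose (4.9717, 0.4212, -0.9646)
step 6: θ'=1.5354 (R=-1.4000) → pose (2.4220, -0.3269, 1.5354)

(2.4220, -0.3269, 1.5354)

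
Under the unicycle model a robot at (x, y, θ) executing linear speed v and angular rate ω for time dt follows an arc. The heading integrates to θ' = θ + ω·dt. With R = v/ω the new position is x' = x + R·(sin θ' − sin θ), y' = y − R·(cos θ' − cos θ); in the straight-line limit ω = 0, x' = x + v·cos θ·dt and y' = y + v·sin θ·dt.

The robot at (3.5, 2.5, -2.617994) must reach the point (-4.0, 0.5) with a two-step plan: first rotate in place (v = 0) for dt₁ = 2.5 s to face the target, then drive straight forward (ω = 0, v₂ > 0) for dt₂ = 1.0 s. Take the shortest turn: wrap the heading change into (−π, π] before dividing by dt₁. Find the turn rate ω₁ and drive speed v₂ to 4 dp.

ω₁ = -0.1052, v₂ = 7.7621

heading to target = atan2(0.5−2.5, -4−3.5) = -2.8810
Δθ = wrap(-2.8810 − -2.6180) = -0.2630; ω₁ = Δθ/dt₁ = -0.1052
distance = √((-4−3.5)² + (0.5−2.5)²) = 7.7621; v₂ = distance/dt₂ = 7.7621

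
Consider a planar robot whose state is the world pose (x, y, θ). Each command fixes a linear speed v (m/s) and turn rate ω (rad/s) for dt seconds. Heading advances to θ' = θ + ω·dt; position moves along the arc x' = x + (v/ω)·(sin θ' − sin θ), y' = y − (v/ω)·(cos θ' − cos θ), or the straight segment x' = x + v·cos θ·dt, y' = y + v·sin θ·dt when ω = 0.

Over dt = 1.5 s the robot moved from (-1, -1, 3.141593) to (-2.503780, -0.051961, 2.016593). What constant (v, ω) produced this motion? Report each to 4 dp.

Δθ = 2.016593 − 3.141593 = -1.125000
ω = Δθ/dt = -1.125000/1.5 = -0.7500
R = Δx/(sin θ' − sin θ) = -1.6667
v = R·ω = -1.6667·-0.7500 = 1.2500

v = 1.2500, ω = -0.7500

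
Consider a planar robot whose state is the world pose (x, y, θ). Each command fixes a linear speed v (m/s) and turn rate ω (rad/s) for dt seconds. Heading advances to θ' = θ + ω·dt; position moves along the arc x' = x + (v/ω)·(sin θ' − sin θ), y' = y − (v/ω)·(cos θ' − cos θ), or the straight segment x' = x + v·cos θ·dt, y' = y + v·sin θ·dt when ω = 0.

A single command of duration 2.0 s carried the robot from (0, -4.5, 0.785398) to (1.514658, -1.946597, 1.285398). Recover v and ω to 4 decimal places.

v = 1.5000, ω = 0.2500

Δθ = 1.285398 − 0.785398 = 0.500000
ω = Δθ/dt = 0.500000/2.0 = 0.2500
R = −Δy/(cos θ' − cos θ) = 6.0000
v = R·ω = 6.0000·0.2500 = 1.5000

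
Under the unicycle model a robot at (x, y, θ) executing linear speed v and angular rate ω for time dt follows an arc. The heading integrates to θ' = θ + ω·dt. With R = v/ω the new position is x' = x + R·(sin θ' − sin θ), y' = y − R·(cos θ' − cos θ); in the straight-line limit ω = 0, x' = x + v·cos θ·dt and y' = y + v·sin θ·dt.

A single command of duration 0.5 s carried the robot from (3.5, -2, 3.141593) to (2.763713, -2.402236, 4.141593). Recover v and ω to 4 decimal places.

v = 1.7500, ω = 2.0000

Δθ = 4.141593 − 3.141593 = 1.000000
ω = Δθ/dt = 1.000000/0.5 = 2.0000
R = Δx/(sin θ' − sin θ) = 0.8750
v = R·ω = 0.8750·2.0000 = 1.7500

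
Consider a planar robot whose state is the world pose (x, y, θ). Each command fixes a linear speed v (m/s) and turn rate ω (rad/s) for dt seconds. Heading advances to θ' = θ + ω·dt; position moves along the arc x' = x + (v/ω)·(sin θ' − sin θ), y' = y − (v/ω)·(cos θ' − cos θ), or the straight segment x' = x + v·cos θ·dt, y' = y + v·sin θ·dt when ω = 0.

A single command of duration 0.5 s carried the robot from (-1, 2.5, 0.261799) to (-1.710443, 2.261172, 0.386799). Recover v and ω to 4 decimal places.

Δθ = 0.386799 − 0.261799 = 0.125000
ω = Δθ/dt = 0.125000/0.5 = 0.2500
R = Δx/(sin θ' − sin θ) = -6.0000
v = R·ω = -6.0000·0.2500 = -1.5000

v = -1.5000, ω = 0.2500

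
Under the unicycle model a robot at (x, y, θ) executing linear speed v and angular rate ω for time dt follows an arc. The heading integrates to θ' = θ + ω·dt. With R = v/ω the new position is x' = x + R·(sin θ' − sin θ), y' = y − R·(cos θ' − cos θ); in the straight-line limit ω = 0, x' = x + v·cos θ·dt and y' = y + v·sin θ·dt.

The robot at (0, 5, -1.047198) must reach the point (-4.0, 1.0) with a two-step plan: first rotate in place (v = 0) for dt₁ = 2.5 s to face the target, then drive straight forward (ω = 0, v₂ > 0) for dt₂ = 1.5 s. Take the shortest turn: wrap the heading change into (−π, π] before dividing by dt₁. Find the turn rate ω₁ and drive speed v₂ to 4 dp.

heading to target = atan2(1−5, -4−0) = -2.3562
Δθ = wrap(-2.3562 − -1.0472) = -1.3090; ω₁ = Δθ/dt₁ = -0.5236
distance = √((-4−0)² + (1−5)²) = 5.6569; v₂ = distance/dt₂ = 3.7712

ω₁ = -0.5236, v₂ = 3.7712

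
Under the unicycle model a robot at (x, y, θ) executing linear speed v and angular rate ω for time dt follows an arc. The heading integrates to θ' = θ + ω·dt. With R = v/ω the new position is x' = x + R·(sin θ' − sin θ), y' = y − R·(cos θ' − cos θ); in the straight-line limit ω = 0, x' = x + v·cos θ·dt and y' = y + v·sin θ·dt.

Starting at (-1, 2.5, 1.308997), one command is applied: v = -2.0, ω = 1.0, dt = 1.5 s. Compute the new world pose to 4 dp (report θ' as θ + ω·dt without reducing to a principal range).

θ' = 1.3090 + 1.0·1.5 = 2.8090
R = v/ω = -2.0/1.0 = -2.0000
x' = -1 + -2.0000·(sin 2.8090 − sin 1.3090) = 0.2789
y' = 2.5 − -2.0000·(cos 2.8090 − cos 1.3090) = 0.0920

(0.2789, 0.0920, 2.8090)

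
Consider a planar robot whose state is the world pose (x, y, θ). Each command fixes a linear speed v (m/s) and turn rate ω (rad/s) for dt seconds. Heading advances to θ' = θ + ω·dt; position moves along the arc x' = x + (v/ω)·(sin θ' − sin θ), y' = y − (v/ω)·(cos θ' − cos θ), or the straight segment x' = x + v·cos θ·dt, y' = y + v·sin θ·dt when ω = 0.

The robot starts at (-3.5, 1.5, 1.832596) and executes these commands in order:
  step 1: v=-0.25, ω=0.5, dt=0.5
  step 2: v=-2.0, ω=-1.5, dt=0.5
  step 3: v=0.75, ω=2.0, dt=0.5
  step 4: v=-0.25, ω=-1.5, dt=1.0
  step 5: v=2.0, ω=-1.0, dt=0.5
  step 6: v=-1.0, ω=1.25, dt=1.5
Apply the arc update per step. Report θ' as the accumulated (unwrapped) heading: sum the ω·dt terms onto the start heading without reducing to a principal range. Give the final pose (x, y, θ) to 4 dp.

(-2.9658, -0.1503, 2.2076)

step 1: θ'=2.0826 (R=-0.5000) → pose (-3.4530, 1.3845, 2.0826)
step 2: θ'=1.3326 (R=1.3333) → pose (-3.3198, 0.4169, 1.3326)
step 3: θ'=2.3326 (R=0.3750) → pose (-3.4128, 0.7643, 2.3326)
step 4: θ'=0.8326 (R=0.1667) → pose (-3.4102, 0.5371, 0.8326)
step 5: θ'=0.3326 (R=-2.0000) → pose (-2.5838, 1.0815, 0.3326)
step 6: θ'=2.2076 (R=-0.8000) → pose (-2.9658, -0.1503, 2.2076)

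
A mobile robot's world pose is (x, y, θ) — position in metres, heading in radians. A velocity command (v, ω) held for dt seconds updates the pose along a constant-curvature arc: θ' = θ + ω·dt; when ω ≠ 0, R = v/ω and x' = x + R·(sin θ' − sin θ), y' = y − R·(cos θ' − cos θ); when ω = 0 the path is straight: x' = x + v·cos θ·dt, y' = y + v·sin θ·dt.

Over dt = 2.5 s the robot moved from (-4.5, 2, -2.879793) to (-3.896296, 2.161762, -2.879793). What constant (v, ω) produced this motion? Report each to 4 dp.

Δθ = -2.879793 − -2.879793 = 0.000000
ω = Δθ/dt = 0.000000/2.5 = 0.0000
ω = 0 → v = (Δx·cos θ + Δy·sin θ)/dt = -0.2500

v = -0.2500, ω = 0.0000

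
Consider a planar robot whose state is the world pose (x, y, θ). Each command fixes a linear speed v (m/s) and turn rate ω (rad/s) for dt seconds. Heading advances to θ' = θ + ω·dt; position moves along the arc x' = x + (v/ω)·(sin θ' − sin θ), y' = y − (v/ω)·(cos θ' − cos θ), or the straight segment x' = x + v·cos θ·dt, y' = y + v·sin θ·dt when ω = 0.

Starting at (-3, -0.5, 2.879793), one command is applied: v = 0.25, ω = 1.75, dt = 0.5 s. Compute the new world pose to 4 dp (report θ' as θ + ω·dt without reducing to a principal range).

θ' = 2.8798 + 1.75·0.5 = 3.7548
R = v/ω = 0.25/1.75 = 0.1429
x' = -3 + 0.1429·(sin 3.7548 − sin 2.8798) = -3.1192
y' = -0.5 − 0.1429·(cos 3.7548 − cos 2.8798) = -0.5212

(-3.1192, -0.5212, 3.7548)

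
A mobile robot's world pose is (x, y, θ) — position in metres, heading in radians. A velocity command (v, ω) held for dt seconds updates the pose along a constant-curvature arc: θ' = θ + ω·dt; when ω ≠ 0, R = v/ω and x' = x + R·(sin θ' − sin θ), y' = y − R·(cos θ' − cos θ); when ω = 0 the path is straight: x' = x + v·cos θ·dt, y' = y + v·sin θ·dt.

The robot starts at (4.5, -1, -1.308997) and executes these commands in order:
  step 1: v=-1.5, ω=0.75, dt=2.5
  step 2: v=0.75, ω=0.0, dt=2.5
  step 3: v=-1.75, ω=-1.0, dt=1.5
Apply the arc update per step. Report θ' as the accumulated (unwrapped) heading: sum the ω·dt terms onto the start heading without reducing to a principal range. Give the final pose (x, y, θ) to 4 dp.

(0.7328, 1.6125, -0.9340)

step 1: θ'=0.5660 (R=-2.0000) → pose (1.4956, 0.1705, 0.5660)
step 2: θ'=0.5660 (straight) → pose (3.0782, 1.1760, 0.5660)
step 3: θ'=-0.9340 (R=1.7500) → pose (0.7328, 1.6125, -0.9340)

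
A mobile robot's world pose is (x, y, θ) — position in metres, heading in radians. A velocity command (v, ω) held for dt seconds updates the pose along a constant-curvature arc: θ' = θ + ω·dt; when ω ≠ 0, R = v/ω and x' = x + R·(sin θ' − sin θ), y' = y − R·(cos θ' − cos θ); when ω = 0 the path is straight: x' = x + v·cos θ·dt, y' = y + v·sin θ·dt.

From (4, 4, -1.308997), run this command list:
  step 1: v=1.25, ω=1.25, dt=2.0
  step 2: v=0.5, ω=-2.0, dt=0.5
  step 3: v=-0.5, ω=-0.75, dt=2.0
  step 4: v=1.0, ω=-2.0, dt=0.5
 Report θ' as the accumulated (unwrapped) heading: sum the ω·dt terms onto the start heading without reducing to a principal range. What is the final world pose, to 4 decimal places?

step 1: θ'=1.1910 (R=1.0000) → pose (5.8947, 3.8881, 1.1910)
step 2: θ'=0.1910 (R=-0.2500) → pose (6.0794, 4.0409, 0.1910)
step 3: θ'=-1.3090 (R=0.6667) → pose (5.3089, 4.5229, -1.3090)
step 4: θ'=-2.3090 (R=-0.5000) → pose (5.1958, 4.0570, -2.3090)

(5.1958, 4.0570, -2.3090)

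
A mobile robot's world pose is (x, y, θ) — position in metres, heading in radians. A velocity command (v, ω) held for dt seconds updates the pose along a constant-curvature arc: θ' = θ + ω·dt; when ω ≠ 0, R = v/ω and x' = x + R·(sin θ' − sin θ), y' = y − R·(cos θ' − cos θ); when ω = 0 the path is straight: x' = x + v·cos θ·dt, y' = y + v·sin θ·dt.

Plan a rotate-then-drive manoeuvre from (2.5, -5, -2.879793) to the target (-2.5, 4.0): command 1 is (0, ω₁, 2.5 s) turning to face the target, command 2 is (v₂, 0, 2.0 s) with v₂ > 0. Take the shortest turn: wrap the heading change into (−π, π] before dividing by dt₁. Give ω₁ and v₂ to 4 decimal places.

ω₁ = -0.5302, v₂ = 5.1478

heading to target = atan2(4−-5, -2.5−2.5) = 2.0779
Δθ = wrap(2.0779 − -2.8798) = -1.3255; ω₁ = Δθ/dt₁ = -0.5302
distance = √((-2.5−2.5)² + (4−-5)²) = 10.2956; v₂ = distance/dt₂ = 5.1478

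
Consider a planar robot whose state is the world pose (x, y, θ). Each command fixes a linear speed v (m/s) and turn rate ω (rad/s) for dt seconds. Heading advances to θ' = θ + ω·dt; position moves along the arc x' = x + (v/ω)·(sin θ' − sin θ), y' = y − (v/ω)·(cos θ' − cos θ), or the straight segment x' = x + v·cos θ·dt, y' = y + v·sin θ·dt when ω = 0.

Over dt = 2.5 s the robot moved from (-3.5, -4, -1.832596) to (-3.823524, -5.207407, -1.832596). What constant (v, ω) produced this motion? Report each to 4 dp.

v = 0.5000, ω = 0.0000

Δθ = -1.832596 − -1.832596 = 0.000000
ω = Δθ/dt = 0.000000/2.5 = 0.0000
ω = 0 → v = (Δx·cos θ + Δy·sin θ)/dt = 0.5000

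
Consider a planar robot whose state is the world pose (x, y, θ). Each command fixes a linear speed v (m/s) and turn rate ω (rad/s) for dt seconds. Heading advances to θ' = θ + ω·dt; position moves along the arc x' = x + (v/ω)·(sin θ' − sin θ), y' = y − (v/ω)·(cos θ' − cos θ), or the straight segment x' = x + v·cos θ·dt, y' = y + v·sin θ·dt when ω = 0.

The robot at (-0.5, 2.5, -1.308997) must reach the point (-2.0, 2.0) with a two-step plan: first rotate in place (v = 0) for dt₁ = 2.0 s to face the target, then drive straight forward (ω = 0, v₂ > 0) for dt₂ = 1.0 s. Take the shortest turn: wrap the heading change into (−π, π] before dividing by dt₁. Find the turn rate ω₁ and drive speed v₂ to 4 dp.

ω₁ = -0.7554, v₂ = 1.5811

heading to target = atan2(2−2.5, -2−-0.5) = -2.8198
Δθ = wrap(-2.8198 − -1.3090) = -1.5108; ω₁ = Δθ/dt₁ = -0.7554
distance = √((-2−-0.5)² + (2−2.5)²) = 1.5811; v₂ = distance/dt₂ = 1.5811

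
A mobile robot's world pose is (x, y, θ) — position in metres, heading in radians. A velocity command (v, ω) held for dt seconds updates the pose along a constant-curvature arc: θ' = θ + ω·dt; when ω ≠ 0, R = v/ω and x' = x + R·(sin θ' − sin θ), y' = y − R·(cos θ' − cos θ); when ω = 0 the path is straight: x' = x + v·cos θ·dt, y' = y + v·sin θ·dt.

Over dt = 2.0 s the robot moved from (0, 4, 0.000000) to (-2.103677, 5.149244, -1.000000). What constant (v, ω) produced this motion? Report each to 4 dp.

v = -1.2500, ω = -0.5000

Δθ = -1.000000 − 0.000000 = -1.000000
ω = Δθ/dt = -1.000000/2.0 = -0.5000
R = Δx/(sin θ' − sin θ) = 2.5000
v = R·ω = 2.5000·-0.5000 = -1.2500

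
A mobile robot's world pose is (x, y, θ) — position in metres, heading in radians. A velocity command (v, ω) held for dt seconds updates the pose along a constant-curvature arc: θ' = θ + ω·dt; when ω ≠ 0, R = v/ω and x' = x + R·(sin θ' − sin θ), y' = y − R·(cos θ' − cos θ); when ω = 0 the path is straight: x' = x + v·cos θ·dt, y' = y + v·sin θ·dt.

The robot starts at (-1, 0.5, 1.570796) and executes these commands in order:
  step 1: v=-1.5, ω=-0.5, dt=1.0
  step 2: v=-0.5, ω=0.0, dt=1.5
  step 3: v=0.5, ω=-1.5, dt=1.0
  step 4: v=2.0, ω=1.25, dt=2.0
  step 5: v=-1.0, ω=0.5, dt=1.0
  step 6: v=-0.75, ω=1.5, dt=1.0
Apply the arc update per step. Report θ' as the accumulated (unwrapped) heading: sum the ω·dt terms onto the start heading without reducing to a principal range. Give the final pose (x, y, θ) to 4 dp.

step 1: θ'=1.0708 (R=3.0000) → pose (-1.3673, -0.9383, 1.0708)
step 2: θ'=1.0708 (straight) → pose (-1.7268, -1.5965, 1.0708)
step 3: θ'=-0.4292 (R=-0.3333) → pose (-1.2956, -1.4532, -0.4292)
step 4: θ'=2.0708 (R=1.6000) → pose (0.7744, 0.7688, 2.0708)
step 5: θ'=2.5708 (R=-2.0000) → pose (1.4489, 0.0447, 2.5708)
step 6: θ'=4.0708 (R=-0.5000) → pose (2.1197, 0.1662, 4.0708)

(2.1197, 0.1662, 4.0708)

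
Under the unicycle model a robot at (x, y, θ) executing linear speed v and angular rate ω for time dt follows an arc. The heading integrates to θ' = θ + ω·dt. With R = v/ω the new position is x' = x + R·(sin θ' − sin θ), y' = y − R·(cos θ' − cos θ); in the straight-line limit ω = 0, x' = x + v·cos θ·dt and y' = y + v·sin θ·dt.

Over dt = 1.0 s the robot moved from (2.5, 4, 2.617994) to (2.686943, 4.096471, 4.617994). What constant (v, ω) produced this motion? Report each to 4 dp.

v = -0.2500, ω = 2.0000

Δθ = 4.617994 − 2.617994 = 2.000000
ω = Δθ/dt = 2.000000/1.0 = 2.0000
R = Δx/(sin θ' − sin θ) = -0.1250
v = R·ω = -0.1250·2.0000 = -0.2500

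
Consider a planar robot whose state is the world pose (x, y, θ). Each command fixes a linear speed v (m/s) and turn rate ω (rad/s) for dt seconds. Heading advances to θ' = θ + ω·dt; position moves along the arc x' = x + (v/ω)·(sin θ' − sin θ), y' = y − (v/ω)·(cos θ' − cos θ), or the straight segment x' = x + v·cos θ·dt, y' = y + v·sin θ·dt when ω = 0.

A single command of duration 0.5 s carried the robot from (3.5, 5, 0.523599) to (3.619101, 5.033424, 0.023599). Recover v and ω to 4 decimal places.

Δθ = 0.023599 − 0.523599 = -0.500000
ω = Δθ/dt = -0.500000/0.5 = -1.0000
R = Δx/(sin θ' − sin θ) = -0.2500
v = R·ω = -0.2500·-1.0000 = 0.2500

v = 0.2500, ω = -1.0000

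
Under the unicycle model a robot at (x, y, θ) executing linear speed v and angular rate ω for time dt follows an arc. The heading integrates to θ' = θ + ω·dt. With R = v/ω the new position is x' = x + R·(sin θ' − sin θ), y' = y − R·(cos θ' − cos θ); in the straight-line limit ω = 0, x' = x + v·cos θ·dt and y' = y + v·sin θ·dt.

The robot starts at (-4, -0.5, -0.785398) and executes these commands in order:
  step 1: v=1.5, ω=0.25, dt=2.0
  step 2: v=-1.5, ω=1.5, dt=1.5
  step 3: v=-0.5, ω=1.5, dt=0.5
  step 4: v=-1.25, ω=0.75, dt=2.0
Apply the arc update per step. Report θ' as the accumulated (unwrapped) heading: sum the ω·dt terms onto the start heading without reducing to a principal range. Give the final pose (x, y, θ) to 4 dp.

(-0.3272, -2.8122, 4.2146)

step 1: θ'=-0.2854 (R=6.0000) → pose (-1.4466, -2.0147, -0.2854)
step 2: θ'=1.9646 (R=-1.0000) → pose (-2.6516, -3.3579, 1.9646)
step 3: θ'=2.7146 (R=-0.3333) → pose (-2.4818, -3.5334, 2.7146)
step 4: θ'=4.2146 (R=-1.6667) → pose (-0.3272, -2.8122, 4.2146)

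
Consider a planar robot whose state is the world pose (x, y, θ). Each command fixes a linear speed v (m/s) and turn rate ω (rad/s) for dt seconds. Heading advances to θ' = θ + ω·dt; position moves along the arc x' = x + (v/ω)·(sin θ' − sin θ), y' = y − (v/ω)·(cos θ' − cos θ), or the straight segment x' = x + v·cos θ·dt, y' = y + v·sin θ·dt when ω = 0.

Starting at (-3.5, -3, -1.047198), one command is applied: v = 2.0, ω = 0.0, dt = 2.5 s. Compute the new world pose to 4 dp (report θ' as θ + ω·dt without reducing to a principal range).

θ' = -1.0472 + 0.0·2.5 = -1.0472
ω = 0 → straight: x' = -3.5 + 2.0·cos(-1.0472)·2.5 = -1.0000
y' = -3 + 2.0·sin(-1.0472)·2.5 = -7.3301

(-1.0000, -7.3301, -1.0472)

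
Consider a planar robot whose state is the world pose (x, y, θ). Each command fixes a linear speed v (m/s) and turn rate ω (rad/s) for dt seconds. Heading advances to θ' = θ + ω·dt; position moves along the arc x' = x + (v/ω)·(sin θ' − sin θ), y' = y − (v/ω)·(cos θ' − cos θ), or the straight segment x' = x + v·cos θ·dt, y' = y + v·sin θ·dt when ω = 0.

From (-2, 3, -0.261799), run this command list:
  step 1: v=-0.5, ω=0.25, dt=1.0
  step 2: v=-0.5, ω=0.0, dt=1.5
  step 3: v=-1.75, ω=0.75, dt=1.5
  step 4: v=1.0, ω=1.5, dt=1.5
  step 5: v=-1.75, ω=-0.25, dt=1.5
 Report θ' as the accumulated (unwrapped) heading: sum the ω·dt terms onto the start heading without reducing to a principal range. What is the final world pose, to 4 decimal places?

(-3.5013, 2.8084, 2.9882)

step 1: θ'=-0.0118 (R=-2.0000) → pose (-2.4940, 3.0680, -0.0118)
step 2: θ'=-0.0118 (straight) → pose (-3.2440, 3.0769, -0.0118)
step 3: θ'=1.1132 (R=-2.3333) → pose (-5.3648, 1.7745, 1.1132)
step 4: θ'=3.3632 (R=0.6667) → pose (-6.1094, 2.7194, 3.3632)
step 5: θ'=2.9882 (R=7.0000) → pose (-3.5013, 2.8084, 2.9882)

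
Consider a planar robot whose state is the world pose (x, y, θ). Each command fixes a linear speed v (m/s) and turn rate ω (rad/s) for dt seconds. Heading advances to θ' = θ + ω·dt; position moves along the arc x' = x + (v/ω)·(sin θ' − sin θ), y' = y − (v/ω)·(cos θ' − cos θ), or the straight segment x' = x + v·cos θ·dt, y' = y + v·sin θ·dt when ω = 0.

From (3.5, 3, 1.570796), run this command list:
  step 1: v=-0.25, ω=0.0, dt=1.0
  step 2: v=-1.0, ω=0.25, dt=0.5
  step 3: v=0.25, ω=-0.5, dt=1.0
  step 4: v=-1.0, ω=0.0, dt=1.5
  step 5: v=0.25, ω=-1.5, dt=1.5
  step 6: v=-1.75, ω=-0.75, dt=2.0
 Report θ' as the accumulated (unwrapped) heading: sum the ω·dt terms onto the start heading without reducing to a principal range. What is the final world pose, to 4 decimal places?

step 1: θ'=1.5708 (straight) → pose (3.5000, 2.7500, 1.5708)
step 2: θ'=1.6958 (R=-4.0000) → pose (3.5312, 2.2513, 1.6958)
step 3: θ'=1.1958 (R=-0.5000) → pose (3.5621, 2.4968, 1.1958)
step 4: θ'=1.1958 (straight) → pose (3.0126, 1.1010, 1.1958)
step 5: θ'=-1.0542 (R=-0.1667) → pose (3.3126, 1.1223, -1.0542)
step 6: θ'=-2.5542 (R=2.3333) → pose (4.0484, 4.2170, -2.5542)

(4.0484, 4.2170, -2.5542)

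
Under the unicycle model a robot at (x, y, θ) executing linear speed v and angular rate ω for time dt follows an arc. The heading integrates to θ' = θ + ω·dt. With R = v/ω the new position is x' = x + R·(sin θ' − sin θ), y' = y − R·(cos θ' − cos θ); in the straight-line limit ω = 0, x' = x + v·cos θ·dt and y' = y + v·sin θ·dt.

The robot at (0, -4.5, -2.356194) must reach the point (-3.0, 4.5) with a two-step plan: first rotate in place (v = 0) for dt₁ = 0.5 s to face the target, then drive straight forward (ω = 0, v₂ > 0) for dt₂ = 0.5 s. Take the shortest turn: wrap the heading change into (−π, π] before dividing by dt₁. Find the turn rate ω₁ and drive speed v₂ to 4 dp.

heading to target = atan2(4.5−-4.5, -3−0) = 1.8925
Δθ = wrap(1.8925 − -2.3562) = -2.0344; ω₁ = Δθ/dt₁ = -4.0689
distance = √((-3−0)² + (4.5−-4.5)²) = 9.4868; v₂ = distance/dt₂ = 18.9737

ω₁ = -4.0689, v₂ = 18.9737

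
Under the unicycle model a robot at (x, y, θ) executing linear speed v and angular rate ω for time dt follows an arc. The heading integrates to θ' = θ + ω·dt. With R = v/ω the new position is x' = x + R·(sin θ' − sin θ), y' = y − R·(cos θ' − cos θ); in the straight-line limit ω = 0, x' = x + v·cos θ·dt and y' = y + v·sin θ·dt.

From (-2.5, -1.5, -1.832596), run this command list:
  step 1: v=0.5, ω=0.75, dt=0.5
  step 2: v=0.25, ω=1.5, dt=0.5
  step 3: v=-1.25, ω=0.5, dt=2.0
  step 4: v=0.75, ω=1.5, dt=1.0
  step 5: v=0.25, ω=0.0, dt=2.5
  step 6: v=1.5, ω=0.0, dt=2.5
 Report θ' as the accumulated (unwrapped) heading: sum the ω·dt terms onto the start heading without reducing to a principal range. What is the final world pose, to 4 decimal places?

step 1: θ'=-1.4576 (R=0.6667) → pose (-2.5184, -1.7479, -1.4576)
step 2: θ'=-0.7076 (R=0.1667) → pose (-2.4612, -1.8557, -0.7076)
step 3: θ'=0.2924 (R=-2.5000) → pose (-4.8068, -1.3616, 0.2924)
step 4: θ'=1.7924 (R=0.5000) → pose (-4.4632, -0.7729, 1.7924)
step 5: θ'=1.7924 (straight) → pose (-4.6006, -0.1632, 1.7924)
step 6: θ'=1.7924 (straight) → pose (-5.4248, 3.4951, 1.7924)

(-5.4248, 3.4951, 1.7924)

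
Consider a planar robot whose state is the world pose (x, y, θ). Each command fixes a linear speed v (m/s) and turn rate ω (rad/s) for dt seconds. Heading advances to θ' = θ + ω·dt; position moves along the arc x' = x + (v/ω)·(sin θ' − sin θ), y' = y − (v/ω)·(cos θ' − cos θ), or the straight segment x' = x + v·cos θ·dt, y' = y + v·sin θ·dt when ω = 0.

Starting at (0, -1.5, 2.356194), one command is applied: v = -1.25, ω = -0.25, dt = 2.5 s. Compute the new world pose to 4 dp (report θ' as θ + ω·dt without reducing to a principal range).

θ' = 2.3562 + -0.25·2.5 = 1.7312
R = v/ω = -1.25/-0.25 = 5.0000
x' = 0 + 5.0000·(sin 1.7312 − sin 2.3562) = 1.4003
y' = -1.5 − 5.0000·(cos 1.7312 − cos 2.3562) = -4.2370

(1.4003, -4.2370, 1.7312)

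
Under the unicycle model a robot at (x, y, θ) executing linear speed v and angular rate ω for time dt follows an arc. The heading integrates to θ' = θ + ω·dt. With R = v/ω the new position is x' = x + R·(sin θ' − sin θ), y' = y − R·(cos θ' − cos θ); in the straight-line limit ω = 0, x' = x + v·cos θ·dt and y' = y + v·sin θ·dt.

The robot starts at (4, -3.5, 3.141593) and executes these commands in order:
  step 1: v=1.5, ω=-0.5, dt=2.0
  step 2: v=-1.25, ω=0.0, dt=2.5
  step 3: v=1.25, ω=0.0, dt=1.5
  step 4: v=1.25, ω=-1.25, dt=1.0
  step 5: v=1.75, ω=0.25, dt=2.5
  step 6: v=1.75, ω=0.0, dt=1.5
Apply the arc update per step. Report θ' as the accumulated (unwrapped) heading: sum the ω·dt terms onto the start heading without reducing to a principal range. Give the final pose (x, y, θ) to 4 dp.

step 1: θ'=2.1416 (R=-3.0000) → pose (1.4756, -2.1209, 2.1416)
step 2: θ'=2.1416 (straight) → pose (3.1640, -4.7505, 2.1416)
step 3: θ'=2.1416 (straight) → pose (2.1510, -3.1727, 2.1416)
step 4: θ'=0.8916 (R=-1.0000) → pose (2.2144, -2.0043, 0.8916)
step 5: θ'=1.5166 (R=7.0000) → pose (3.7576, 2.0137, 1.5166)
step 6: θ'=1.5166 (straight) → pose (3.8998, 4.6349, 1.5166)

(3.8998, 4.6349, 1.5166)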